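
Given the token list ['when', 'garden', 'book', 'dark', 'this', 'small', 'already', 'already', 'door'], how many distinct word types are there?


Listing all tokens and tracking unique types:
  Token 1: 'when' -> NEW (unique so far: 1)
  Token 2: 'garden' -> NEW (unique so far: 2)
  Token 3: 'book' -> NEW (unique so far: 3)
  Token 4: 'dark' -> NEW (unique so far: 4)
  Token 5: 'this' -> NEW (unique so far: 5)
  Token 6: 'small' -> NEW (unique so far: 6)
  Token 7: 'already' -> NEW (unique so far: 7)
  Token 8: 'already' -> duplicate (unique so far: 7)
  Token 9: 'door' -> NEW (unique so far: 8)
Unique types: ('already', 'book', 'dark', 'door', 'garden', 'small', 'this', 'when')
Vocabulary size: 8

8


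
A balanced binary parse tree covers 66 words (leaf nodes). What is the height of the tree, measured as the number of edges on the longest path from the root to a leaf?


In a balanced binary tree with n leaves the deepest leaf is ceil(log2(n)) edges below the root.
log2(66) = 6.0444
ceil(6.0444) = 7
height (edges) = 7

7


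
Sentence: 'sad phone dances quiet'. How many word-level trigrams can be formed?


Word trigrams from [4] words:
  Trigram 1: (sad phone dances)
  Trigram 2: (phone dances quiet)
Total word trigrams: 4 - 2 = 2

2


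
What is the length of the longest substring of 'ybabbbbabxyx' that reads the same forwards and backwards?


Scanning 'ybabbbbabxyx' for palindromic substrings.
Substring at positions 1-8: 'babbbbab'.
Check: reverse('babbbbab') = 'babbbbab' -> palindrome confirmed.
Neighbouring characters ('y' / 'x') break symmetry, so it cannot extend further.
No longer palindromic substring exists; longest length = 8

8


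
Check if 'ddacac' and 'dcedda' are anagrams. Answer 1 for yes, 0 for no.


Sort characters of 'ddacac': 'aaccdd'
Sort characters of 'dcedda': 'acddde'
Sorted forms differ -> they are NOT anagrams
Result: 0

0


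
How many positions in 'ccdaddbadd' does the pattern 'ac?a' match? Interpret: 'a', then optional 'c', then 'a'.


Pattern: ac?a means 'a', then optional 'c', then 'a'.
Scanning 'ccdaddbadd' position-by-position:
  Pos 0: window 'ccd' -> no
  Pos 1: window 'cda' -> no
  Pos 2: window 'dad' -> no
  Pos 3: window 'add' -> no
  Pos 4: window 'ddb' -> no
  Pos 5: window 'dba' -> no
  Pos 6: window 'bad' -> no
  Pos 7: window 'add' -> no
  Pos 8: window 'dd' -> no
  Pos 9: window 'd' -> no
Total matches: 0

0


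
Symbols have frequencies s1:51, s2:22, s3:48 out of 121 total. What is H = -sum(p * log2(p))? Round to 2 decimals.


Computing entropy H = -sum(p_i * log2(p_i)):
  s1: p = 51/121 = 0.4215, -p*log2(p) = 0.5254
  s2: p = 22/121 = 0.1818, -p*log2(p) = 0.4472
  s3: p = 48/121 = 0.3967, -p*log2(p) = 0.5292
H = sum of terms = 1.5018
Rounded to 2 decimals: 1.50

1.50


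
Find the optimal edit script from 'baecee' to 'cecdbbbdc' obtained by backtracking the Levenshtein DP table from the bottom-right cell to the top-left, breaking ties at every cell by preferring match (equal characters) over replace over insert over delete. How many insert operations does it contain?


Edit distance = 8. Backtracking from cell (6, 9) with preference match > replace > insert > delete,
then listing the resulting alignment 'baecee' -> 'cecdbbbdc' left to right:
  Step 1: delete 'b'
  Step 2: replace a->c
  Step 3: keep 'e'
  Step 4: keep 'c'
  Step 5: insert 'd' [insertion #1]
  Step 6: insert 'b' [insertion #2]
  Step 7: insert 'b' [insertion #3]
  Step 8: insert 'b' [insertion #4]
  Step 9: replace e->d
  Step 10: replace e->c
Total insertions: 4

4


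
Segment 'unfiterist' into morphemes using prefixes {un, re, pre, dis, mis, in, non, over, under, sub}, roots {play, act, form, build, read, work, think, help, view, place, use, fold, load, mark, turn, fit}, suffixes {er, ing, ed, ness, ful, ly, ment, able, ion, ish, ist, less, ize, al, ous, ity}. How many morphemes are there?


Segmenting 'unfiterist' against the inventory:
  'un' -> prefix (morpheme 1)
  'fit' -> root (morpheme 2)
  'er' -> suffix (morpheme 3)
  'ist' -> suffix (morpheme 4)
Total morphemes: 4

4


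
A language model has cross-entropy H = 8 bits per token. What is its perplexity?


Perplexity formula: PP = 2^H
H = 8
PP = 2^8
Steps: 2^1 = 2, 2^2 = 4, 2^3 = 8, 2^4 = 16, 2^5 = 32, 2^6 = 64, 2^7 = 128, 2^8 = 256
PP = 256

256


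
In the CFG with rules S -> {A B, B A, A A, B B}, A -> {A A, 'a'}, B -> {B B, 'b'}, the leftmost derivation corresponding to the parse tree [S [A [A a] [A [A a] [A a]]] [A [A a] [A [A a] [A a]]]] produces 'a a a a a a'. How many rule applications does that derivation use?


Every bracketed nonterminal node [X ...] in the tree is produced by exactly one rule application.
Reading the tree off as a leftmost derivation:
  Step 1: S  =>  A A   (applied S -> A A)
  Step 2: A A  =>  A A A   (applied A -> A A)
  Step 3: A A A  =>  a A A   (applied A -> a)
  Step 4: a A A  =>  a A A A   (applied A -> A A)
  Step 5: a A A A  =>  a a A A   (applied A -> a)
  Step 6: a a A A  =>  a a a A   (applied A -> a)
  Step 7: a a a A  =>  a a a A A   (applied A -> A A)
  Step 8: a a a A A  =>  a a a a A   (applied A -> a)
  Step 9: a a a a A  =>  a a a a A A   (applied A -> A A)
  Step 10: a a a a A A  =>  a a a a a A   (applied A -> a)
  Step 11: a a a a a A  =>  a a a a a a   (applied A -> a)
Final yield: a a a a a a
Total rewrite steps: 11

11


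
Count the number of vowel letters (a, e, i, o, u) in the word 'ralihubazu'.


Scanning each character of 'ralihubazu':
  Position 1: 'r' -> consonant (running count: 0)
  Position 2: 'a' -> vowel (running count: 1)
  Position 3: 'l' -> consonant (running count: 1)
  Position 4: 'i' -> vowel (running count: 2)
  Position 5: 'h' -> consonant (running count: 2)
  Position 6: 'u' -> vowel (running count: 3)
  Position 7: 'b' -> consonant (running count: 3)
  Position 8: 'a' -> vowel (running count: 4)
  Position 9: 'z' -> consonant (running count: 4)
  Position 10: 'u' -> vowel (running count: 5)
Total vowels: 5

5


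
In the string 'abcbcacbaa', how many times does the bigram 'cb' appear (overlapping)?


Scanning 'abcbcacbaa' for bigram 'cb':
  Position 0: 'ab' -> no
  Position 1: 'bc' -> no
  Position 2: 'cb' -> MATCH
  Position 3: 'bc' -> no
  Position 4: 'ca' -> no
  Position 5: 'ac' -> no
  Position 6: 'cb' -> MATCH
  Position 7: 'ba' -> no
  Position 8: 'aa' -> no
Total matches: 2

2


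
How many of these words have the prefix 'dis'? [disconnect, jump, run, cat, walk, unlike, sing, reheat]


Checking each word for prefix 'dis':
  'disconnect' -> YES, starts with 'dis' (count: 1)
  'jump' -> no (count: 1)
  'run' -> no (count: 1)
  'cat' -> no (count: 1)
  'walk' -> no (count: 1)
  'unlike' -> no (count: 1)
  'sing' -> no (count: 1)
  'reheat' -> no (count: 1)
Total with prefix 'dis': 1

1


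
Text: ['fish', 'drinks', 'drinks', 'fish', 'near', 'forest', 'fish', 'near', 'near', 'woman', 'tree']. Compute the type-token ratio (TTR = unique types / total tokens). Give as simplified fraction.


Tokens: 11
Unique types: ('drinks', 'fish', 'forest', 'near', 'tree', 'woman') = 6
TTR = 6/11
Already in lowest terms.

6/11


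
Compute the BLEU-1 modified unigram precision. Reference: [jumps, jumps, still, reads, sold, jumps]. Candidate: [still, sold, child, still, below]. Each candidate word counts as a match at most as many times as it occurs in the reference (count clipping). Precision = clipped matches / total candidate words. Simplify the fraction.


Reference word counts: {'jumps': 3, 'reads': 1, 'sold': 1, 'still': 1}
Checking each candidate word (with clipping):
  'still' -> in reference (ref count 1, used 1/1) -> match (matches: 1)
  'sold' -> in reference (ref count 1, used 1/1) -> match (matches: 2)
  'child' -> not in reference -> no match (matches: 2)
  'still' -> ref count 1 already used up (1/1) -> clipped, no match (matches: 2)
  'below' -> not in reference -> no match (matches: 2)
Clipped matches: 2, Candidate length: 5
Precision = 2/5

2/5


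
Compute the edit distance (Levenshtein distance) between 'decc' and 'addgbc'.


Building DP table for s1='decc' (len 4) and s2='addgbc' (len 6):
       a  d  d  g  b  c
    0  1  2  3  4  5  6
  d 1  1  1  2  3  4  5
  e 2  2  2  2  3  4  5
  c 3  3  3  3  3  4  4
  c 4  4  4  4  4  4  4
Edit distance = dp[4][6] = 4

4


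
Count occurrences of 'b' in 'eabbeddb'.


Scanning 'eabbeddb' for 'b':
  Position 2: 'b' -> MATCH (count: 1)
  Position 3: 'b' -> MATCH (count: 2)
  Position 7: 'b' -> MATCH (count: 3)
Total occurrences of 'b': 3

3


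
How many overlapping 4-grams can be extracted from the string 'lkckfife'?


String 'lkckfife' has length L = 8.
Number of overlapping n-grams = L - n + 1
Substituting: 8 - 4 + 1 = 5

5


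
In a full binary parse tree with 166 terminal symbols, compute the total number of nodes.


Leaf nodes (terminals): 166
Internal nodes = n - 1 = 166 - 1 = 165
Total = leaves + internal = 166 + 165 = 331

331


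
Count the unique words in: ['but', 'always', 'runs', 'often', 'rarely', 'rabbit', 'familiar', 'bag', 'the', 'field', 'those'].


Listing all tokens and tracking unique types:
  Token 1: 'but' -> NEW (unique so far: 1)
  Token 2: 'always' -> NEW (unique so far: 2)
  Token 3: 'runs' -> NEW (unique so far: 3)
  Token 4: 'often' -> NEW (unique so far: 4)
  Token 5: 'rarely' -> NEW (unique so far: 5)
  Token 6: 'rabbit' -> NEW (unique so far: 6)
  Token 7: 'familiar' -> NEW (unique so far: 7)
  Token 8: 'bag' -> NEW (unique so far: 8)
  Token 9: 'the' -> NEW (unique so far: 9)
  Token 10: 'field' -> NEW (unique so far: 10)
  Token 11: 'those' -> NEW (unique so far: 11)
Unique types: ('always', 'bag', 'but', 'familiar', 'field', 'often', 'rabbit', 'rarely', 'runs', 'the', 'those')
Vocabulary size: 11

11


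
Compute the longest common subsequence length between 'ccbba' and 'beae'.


DP table for LCS of 'ccbba' and 'beae':
       b  e  a  e
    0  0  0  0  0
  c 0  0  0  0  0
  c 0  0  0  0  0
  b 0  1  1  1  1
  b 0  1  1  1  1
  a 0  1  1  2  2
LCS: 'ba'
LCS length = 2

2


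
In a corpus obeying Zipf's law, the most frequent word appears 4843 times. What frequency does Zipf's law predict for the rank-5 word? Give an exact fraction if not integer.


Zipf's law: freq(rank) = f1 / rank
f1 = 4843, rank = 5
freq = 4843 / 5
GCD(4843, 5) = 1
Simplified: 4843/5

4843/5


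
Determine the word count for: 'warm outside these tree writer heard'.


Counting words by splitting on spaces:
  Word 1: 'warm'
  Word 2: 'outside'
  Word 3: 'these'
  Word 4: 'tree'
  Word 5: 'writer'
  Word 6: 'heard'
Total words: 6

6


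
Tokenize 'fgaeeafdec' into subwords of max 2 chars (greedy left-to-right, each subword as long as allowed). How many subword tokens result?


'fgaeeafdec' has 10 characters.
Chunking with max size 2:
  Chunk 1: 'fg' (positions 0-1)
  Chunk 2: 'ae' (positions 2-3)
  Chunk 3: 'ea' (positions 4-5)
  Chunk 4: 'fd' (positions 6-7)
  Chunk 5: 'ec' (positions 8-9)
Total chunks: ceil(10 / 2) = 5

5


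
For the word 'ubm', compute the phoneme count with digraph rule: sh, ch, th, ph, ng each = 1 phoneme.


Parsing 'ubm' greedily, digraphs first:
  'u' -> vowel phoneme (phonemes so far: 1)
  'b' -> consonant phoneme (phonemes so far: 2)
  'm' -> consonant phoneme (phonemes so far: 3)
Total phonemes: 3

3


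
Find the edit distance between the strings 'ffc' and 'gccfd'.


Building DP table for s1='ffc' (len 3) and s2='gccfd' (len 5):
       g  c  c  f  d
    0  1  2  3  4  5
  f 1  1  2  3  3  4
  f 2  2  2  3  3  4
  c 3  3  2  2  3  4
Edit distance = dp[3][5] = 4

4


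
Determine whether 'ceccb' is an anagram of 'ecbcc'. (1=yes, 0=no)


Sort characters of 'ceccb': 'bccce'
Sort characters of 'ecbcc': 'bccce'
Sorted forms match -> they ARE anagrams
Result: 1

1


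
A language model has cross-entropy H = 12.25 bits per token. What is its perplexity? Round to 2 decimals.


Perplexity formula: PP = 2^H
H = 12.25
PP = 2^12.25
Decompose: 2^12.25 = 2^12 * 2^0.25
2^12 = 4096, 2^0.25 ~ 1.1892071
PP ~ 4096 * 1.1892071 = 4870.9922816
Rounded to 2 decimals: 4870.99

4870.99


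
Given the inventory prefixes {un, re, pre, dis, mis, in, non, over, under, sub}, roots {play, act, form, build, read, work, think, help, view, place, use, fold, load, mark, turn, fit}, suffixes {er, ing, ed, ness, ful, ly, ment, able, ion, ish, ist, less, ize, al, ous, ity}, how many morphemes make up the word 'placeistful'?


Segmenting 'placeistful' against the inventory:
  'place' -> root (morpheme 1)
  'ist' -> suffix (morpheme 2)
  'ful' -> suffix (morpheme 3)
Total morphemes: 3

3


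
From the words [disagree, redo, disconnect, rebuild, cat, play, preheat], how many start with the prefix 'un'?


Checking each word for prefix 'un':
  'disagree' -> no (count: 0)
  'redo' -> no (count: 0)
  'disconnect' -> no (count: 0)
  'rebuild' -> no (count: 0)
  'cat' -> no (count: 0)
  'play' -> no (count: 0)
  'preheat' -> no (count: 0)
Total with prefix 'un': 0

0


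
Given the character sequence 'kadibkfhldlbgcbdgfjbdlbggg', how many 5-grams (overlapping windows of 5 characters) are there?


String 'kadibkfhldlbgcbdgfjbdlbggg' has length L = 26.
Number of overlapping n-grams = L - n + 1
Substituting: 26 - 5 + 1 = 22

22


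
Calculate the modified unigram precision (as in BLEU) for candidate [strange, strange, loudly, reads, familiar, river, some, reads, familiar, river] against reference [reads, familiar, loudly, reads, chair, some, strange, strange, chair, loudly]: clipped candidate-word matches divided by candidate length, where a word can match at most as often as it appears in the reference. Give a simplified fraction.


Reference word counts: {'chair': 2, 'familiar': 1, 'loudly': 2, 'reads': 2, 'some': 1, 'strange': 2}
Checking each candidate word (with clipping):
  'strange' -> in reference (ref count 2, used 1/2) -> match (matches: 1)
  'strange' -> in reference (ref count 2, used 2/2) -> match (matches: 2)
  'loudly' -> in reference (ref count 2, used 1/2) -> match (matches: 3)
  'reads' -> in reference (ref count 2, used 1/2) -> match (matches: 4)
  'familiar' -> in reference (ref count 1, used 1/1) -> match (matches: 5)
  'river' -> not in reference -> no match (matches: 5)
  'some' -> in reference (ref count 1, used 1/1) -> match (matches: 6)
  'reads' -> in reference (ref count 2, used 2/2) -> match (matches: 7)
  'familiar' -> ref count 1 already used up (1/1) -> clipped, no match (matches: 7)
  'river' -> not in reference -> no match (matches: 7)
Clipped matches: 7, Candidate length: 10
Precision = 7/10

7/10


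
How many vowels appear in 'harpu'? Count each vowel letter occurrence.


Scanning each character of 'harpu':
  Position 1: 'h' -> consonant (running count: 0)
  Position 2: 'a' -> vowel (running count: 1)
  Position 3: 'r' -> consonant (running count: 1)
  Position 4: 'p' -> consonant (running count: 1)
  Position 5: 'u' -> vowel (running count: 2)
Total vowels: 2

2


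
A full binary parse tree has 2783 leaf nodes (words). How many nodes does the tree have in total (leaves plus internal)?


Leaf nodes (terminals): 2783
Internal nodes = n - 1 = 2783 - 1 = 2782
Total = leaves + internal = 2783 + 2782 = 5565

5565


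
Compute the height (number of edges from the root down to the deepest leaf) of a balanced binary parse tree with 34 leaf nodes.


In a balanced binary tree with n leaves the deepest leaf is ceil(log2(n)) edges below the root.
log2(34) = 5.0875
ceil(5.0875) = 6
height (edges) = 6

6


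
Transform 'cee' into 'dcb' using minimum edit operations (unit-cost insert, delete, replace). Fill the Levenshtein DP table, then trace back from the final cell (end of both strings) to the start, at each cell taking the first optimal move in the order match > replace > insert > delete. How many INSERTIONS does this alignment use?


Edit distance = 3. Backtracking from cell (3, 3) with preference match > replace > insert > delete,
then listing the resulting alignment 'cee' -> 'dcb' left to right:
  Step 1: replace c->d
  Step 2: replace e->c
  Step 3: replace e->b
Total insertions: 0

0


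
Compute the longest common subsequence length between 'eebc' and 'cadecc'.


DP table for LCS of 'eebc' and 'cadecc':
       c  a  d  e  c  c
    0  0  0  0  0  0  0
  e 0  0  0  0  1  1  1
  e 0  0  0  0  1  1  1
  b 0  0  0  0  1  1  1
  c 0  1  1  1  1  2  2
LCS: 'ec'
LCS length = 2

2


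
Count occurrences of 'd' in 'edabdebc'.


Scanning 'edabdebc' for 'd':
  Position 1: 'd' -> MATCH (count: 1)
  Position 4: 'd' -> MATCH (count: 2)
Total occurrences of 'd': 2

2


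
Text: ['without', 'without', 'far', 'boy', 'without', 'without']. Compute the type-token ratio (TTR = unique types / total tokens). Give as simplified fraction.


Tokens: 6
Unique types: ('boy', 'far', 'without') = 3
TTR = 3/6
Simplify: divide both by 3 -> 1/2
TTR = 1/2

1/2


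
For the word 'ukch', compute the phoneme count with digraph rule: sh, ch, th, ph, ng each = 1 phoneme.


Parsing 'ukch' greedily, digraphs first:
  'u' -> vowel phoneme (phonemes so far: 1)
  'k' -> consonant phoneme (phonemes so far: 2)
  'ch' -> digraph (1 consonant phoneme) (phonemes so far: 3)
Total phonemes: 3

3


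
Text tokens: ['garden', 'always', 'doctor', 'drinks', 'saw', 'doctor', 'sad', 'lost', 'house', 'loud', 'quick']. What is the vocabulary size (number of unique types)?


Listing all tokens and tracking unique types:
  Token 1: 'garden' -> NEW (unique so far: 1)
  Token 2: 'always' -> NEW (unique so far: 2)
  Token 3: 'doctor' -> NEW (unique so far: 3)
  Token 4: 'drinks' -> NEW (unique so far: 4)
  Token 5: 'saw' -> NEW (unique so far: 5)
  Token 6: 'doctor' -> duplicate (unique so far: 5)
  Token 7: 'sad' -> NEW (unique so far: 6)
  Token 8: 'lost' -> NEW (unique so far: 7)
  Token 9: 'house' -> NEW (unique so far: 8)
  Token 10: 'loud' -> NEW (unique so far: 9)
  Token 11: 'quick' -> NEW (unique so far: 10)
Unique types: ('always', 'doctor', 'drinks', 'garden', 'house', 'lost', 'loud', 'quick', 'sad', 'saw')
Vocabulary size: 10

10


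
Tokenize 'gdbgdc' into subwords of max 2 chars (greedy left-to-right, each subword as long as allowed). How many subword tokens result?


'gdbgdc' has 6 characters.
Chunking with max size 2:
  Chunk 1: 'gd' (positions 0-1)
  Chunk 2: 'bg' (positions 2-3)
  Chunk 3: 'dc' (positions 4-5)
Total chunks: ceil(6 / 2) = 3

3


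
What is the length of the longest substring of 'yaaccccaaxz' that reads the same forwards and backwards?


Scanning 'yaaccccaaxz' for palindromic substrings.
Substring at positions 1-8: 'aaccccaa'.
Check: reverse('aaccccaa') = 'aaccccaa' -> palindrome confirmed.
Neighbouring characters ('y' / 'x') break symmetry, so it cannot extend further.
No longer palindromic substring exists; longest length = 8

8


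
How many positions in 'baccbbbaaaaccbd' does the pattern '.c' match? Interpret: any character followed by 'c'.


Pattern: .c means any character followed by 'c'.
Scanning 'baccbbbaaaaccbd' position-by-position:
  Pos 0: window 'ba' -> no
  Pos 1: window 'ac' -> MATCH
  Pos 2: window 'cc' -> MATCH
  Pos 3: window 'cb' -> no
  Pos 4: window 'bb' -> no
  Pos 5: window 'bb' -> no
  Pos 6: window 'ba' -> no
  Pos 7: window 'aa' -> no
  Pos 8: window 'aa' -> no
  Pos 9: window 'aa' -> no
  Pos 10: window 'ac' -> MATCH
  Pos 11: window 'cc' -> MATCH
  Pos 12: window 'cb' -> no
  Pos 13: window 'bd' -> no
  Pos 14: window 'd' -> no
Total matches: 4

4


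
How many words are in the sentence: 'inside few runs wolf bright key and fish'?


Counting words by splitting on spaces:
  Word 1: 'inside'
  Word 2: 'few'
  Word 3: 'runs'
  Word 4: 'wolf'
  Word 5: 'bright'
  Word 6: 'key'
  Word 7: 'and'
  Word 8: 'fish'
Total words: 8

8


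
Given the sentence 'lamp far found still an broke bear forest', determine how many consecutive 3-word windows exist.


Word trigrams from [8] words:
  Trigram 1: (lamp far found)
  Trigram 2: (far found still)
  Trigram 3: (found still an)
  Trigram 4: (still an broke)
  Trigram 5: (an broke bear)
  Trigram 6: (broke bear forest)
Total word trigrams: 8 - 2 = 6

6


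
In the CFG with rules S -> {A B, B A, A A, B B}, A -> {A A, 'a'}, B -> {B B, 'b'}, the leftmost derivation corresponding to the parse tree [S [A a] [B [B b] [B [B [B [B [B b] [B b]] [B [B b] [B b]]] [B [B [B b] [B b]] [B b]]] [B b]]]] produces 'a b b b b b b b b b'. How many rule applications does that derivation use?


Every bracketed nonterminal node [X ...] in the tree is produced by exactly one rule application.
Reading the tree off as a leftmost derivation:
  Step 1: S  =>  A B   (applied S -> A B)
  Step 2: A B  =>  a B   (applied A -> a)
  Step 3: a B  =>  a B B   (applied B -> B B)
  Step 4: a B B  =>  a b B   (applied B -> b)
  Step 5: a b B  =>  a b B B   (applied B -> B B)
  Step 6: a b B B  =>  a b B B B   (applied B -> B B)
  Step 7: a b B B B  =>  a b B B B B   (applied B -> B B)
  Step 8: a b B B B B  =>  a b B B B B B   (applied B -> B B)
  Step 9: a b B B B B B  =>  a b b B B B B   (applied B -> b)
  Step 10: a b b B B B B  =>  a b b b B B B   (applied B -> b)
  Step 11: a b b b B B B  =>  a b b b B B B B   (applied B -> B B)
  Step 12: a b b b B B B B  =>  a b b b b B B B   (applied B -> b)
  Step 13: a b b b b B B B  =>  a b b b b b B B   (applied B -> b)
  Step 14: a b b b b b B B  =>  a b b b b b B B B   (applied B -> B B)
  Step 15: a b b b b b B B B  =>  a b b b b b B B B B   (applied B -> B B)
  Step 16: a b b b b b B B B B  =>  a b b b b b b B B B   (applied B -> b)
  Step 17: a b b b b b b B B B  =>  a b b b b b b b B B   (applied B -> b)
  Step 18: a b b b b b b b B B  =>  a b b b b b b b b B   (applied B -> b)
  Step 19: a b b b b b b b b B  =>  a b b b b b b b b b   (applied B -> b)
Final yield: a b b b b b b b b b
Total rewrite steps: 19

19


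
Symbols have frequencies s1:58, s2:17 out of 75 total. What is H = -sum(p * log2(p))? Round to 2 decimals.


Computing entropy H = -sum(p_i * log2(p_i)):
  s1: p = 58/75 = 0.7733, -p*log2(p) = 0.2868
  s2: p = 17/75 = 0.2267, -p*log2(p) = 0.4854
H = sum of terms = 0.7722
Rounded to 2 decimals: 0.77

0.77


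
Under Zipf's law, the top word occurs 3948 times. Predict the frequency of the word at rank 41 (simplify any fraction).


Zipf's law: freq(rank) = f1 / rank
f1 = 3948, rank = 41
freq = 3948 / 41
GCD(3948, 41) = 1
Simplified: 3948/41

3948/41


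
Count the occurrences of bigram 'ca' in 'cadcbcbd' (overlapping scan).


Scanning 'cadcbcbd' for bigram 'ca':
  Position 0: 'ca' -> MATCH
  Position 1: 'ad' -> no
  Position 2: 'dc' -> no
  Position 3: 'cb' -> no
  Position 4: 'bc' -> no
  Position 5: 'cb' -> no
  Position 6: 'bd' -> no
Total matches: 1

1


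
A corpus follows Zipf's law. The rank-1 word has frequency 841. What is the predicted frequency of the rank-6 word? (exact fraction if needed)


Zipf's law: freq(rank) = f1 / rank
f1 = 841, rank = 6
freq = 841 / 6
GCD(841, 6) = 1
Simplified: 841/6

841/6


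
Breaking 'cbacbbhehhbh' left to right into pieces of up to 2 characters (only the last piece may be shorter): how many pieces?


'cbacbbhehhbh' has 12 characters.
Chunking with max size 2:
  Chunk 1: 'cb' (positions 0-1)
  Chunk 2: 'ac' (positions 2-3)
  Chunk 3: 'bb' (positions 4-5)
  Chunk 4: 'he' (positions 6-7)
  Chunk 5: 'hh' (positions 8-9)
  Chunk 6: 'bh' (positions 10-11)
Total chunks: ceil(12 / 2) = 6

6


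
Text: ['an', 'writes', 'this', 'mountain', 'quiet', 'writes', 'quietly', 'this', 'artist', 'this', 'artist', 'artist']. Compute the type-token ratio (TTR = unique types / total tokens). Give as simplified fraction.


Tokens: 12
Unique types: ('an', 'artist', 'mountain', 'quiet', 'quietly', 'this', 'writes') = 7
TTR = 7/12
Already in lowest terms.

7/12


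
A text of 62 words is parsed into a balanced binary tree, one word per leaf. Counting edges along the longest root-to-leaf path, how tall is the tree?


In a balanced binary tree with n leaves the deepest leaf is ceil(log2(n)) edges below the root.
log2(62) = 5.9542
ceil(5.9542) = 6
height (edges) = 6

6


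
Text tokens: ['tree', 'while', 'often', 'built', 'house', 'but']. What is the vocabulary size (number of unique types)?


Listing all tokens and tracking unique types:
  Token 1: 'tree' -> NEW (unique so far: 1)
  Token 2: 'while' -> NEW (unique so far: 2)
  Token 3: 'often' -> NEW (unique so far: 3)
  Token 4: 'built' -> NEW (unique so far: 4)
  Token 5: 'house' -> NEW (unique so far: 5)
  Token 6: 'but' -> NEW (unique so far: 6)
Unique types: ('built', 'but', 'house', 'often', 'tree', 'while')
Vocabulary size: 6

6


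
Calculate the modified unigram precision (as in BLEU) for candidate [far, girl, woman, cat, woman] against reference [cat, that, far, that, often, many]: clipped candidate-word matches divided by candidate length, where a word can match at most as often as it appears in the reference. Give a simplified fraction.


Reference word counts: {'cat': 1, 'far': 1, 'many': 1, 'often': 1, 'that': 2}
Checking each candidate word (with clipping):
  'far' -> in reference (ref count 1, used 1/1) -> match (matches: 1)
  'girl' -> not in reference -> no match (matches: 1)
  'woman' -> not in reference -> no match (matches: 1)
  'cat' -> in reference (ref count 1, used 1/1) -> match (matches: 2)
  'woman' -> not in reference -> no match (matches: 2)
Clipped matches: 2, Candidate length: 5
Precision = 2/5

2/5


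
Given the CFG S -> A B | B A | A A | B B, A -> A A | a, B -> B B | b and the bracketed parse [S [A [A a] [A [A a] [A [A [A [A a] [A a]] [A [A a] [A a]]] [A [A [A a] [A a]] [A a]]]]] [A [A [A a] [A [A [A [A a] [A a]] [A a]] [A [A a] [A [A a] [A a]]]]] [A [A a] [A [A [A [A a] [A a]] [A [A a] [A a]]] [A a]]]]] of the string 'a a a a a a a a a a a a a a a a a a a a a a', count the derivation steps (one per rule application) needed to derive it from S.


Every bracketed nonterminal node [X ...] in the tree is produced by exactly one rule application.
Reading the tree off as a leftmost derivation:
  Step 1: S  =>  A A   (applied S -> A A)
  Step 2: A A  =>  A A A   (applied A -> A A)
  Step 3: A A A  =>  a A A   (applied A -> a)
  Step 4: a A A  =>  a A A A   (applied A -> A A)
  Step 5: a A A A  =>  a a A A   (applied A -> a)
  Step 6: a a A A  =>  a a A A A   (applied A -> A A)
  Step 7: a a A A A  =>  a a A A A A   (applied A -> A A)
  Step 8: a a A A A A  =>  a a A A A A A   (applied A -> A A)
  Step 9: a a A A A A A  =>  a a a A A A A   (applied A -> a)
  Step 10: a a a A A A A  =>  a a a a A A A   (applied A -> a)
  Step 11: a a a a A A A  =>  a a a a A A A A   (applied A -> A A)
  Step 12: a a a a A A A A  =>  a a a a a A A A   (applied A -> a)
  Step 13: a a a a a A A A  =>  a a a a a a A A   (applied A -> a)
  Step 14: a a a a a a A A  =>  a a a a a a A A A   (applied A -> A A)
  Step 15: a a a a a a A A A  =>  a a a a a a A A A A   (applied A -> A A)
  Step 16: a a a a a a A A A A  =>  a a a a a a a A A A   (applied A -> a)
  Step 17: a a a a a a a A A A  =>  a a a a a a a a A A   (applied A -> a)
  Step 18: a a a a a a a a A A  =>  a a a a a a a a a A   (applied A -> a)
  Step 19: a a a a a a a a a A  =>  a a a a a a a a a A A   (applied A -> A A)
  Step 20: a a a a a a a a a A A  =>  a a a a a a a a a A A A   (applied A -> A A)
  Step 21: a a a a a a a a a A A A  =>  a a a a a a a a a a A A   (applied A -> a)
  Step 22: a a a a a a a a a a A A  =>  a a a a a a a a a a A A A   (applied A -> A A)
  Step 23: a a a a a a a a a a A A A  =>  a a a a a a a a a a A A A A   (applied A -> A A)
  Step 24: a a a a a a a a a a A A A A  =>  a a a a a a a a a a A A A A A   (applied A -> A A)
  Step 25: a a a a a a a a a a A A A A A  =>  a a a a a a a a a a a A A A A   (applied A -> a)
  Step 26: a a a a a a a a a a a A A A A  =>  a a a a a a a a a a a a A A A   (applied A -> a)
  Step 27: a a a a a a a a a a a a A A A  =>  a a a a a a a a a a a a a A A   (applied A -> a)
  Step 28: a a a a a a a a a a a a a A A  =>  a a a a a a a a a a a a a A A A   (applied A -> A A)
  Step 29: a a a a a a a a a a a a a A A A  =>  a a a a a a a a a a a a a a A A   (applied A -> a)
  Step 30: a a a a a a a a a a a a a a A A  =>  a a a a a a a a a a a a a a A A A   (applied A -> A A)
  Step 31: a a a a a a a a a a a a a a A A A  =>  a a a a a a a a a a a a a a a A A   (applied A -> a)
  Step 32: a a a a a a a a a a a a a a a A A  =>  a a a a a a a a a a a a a a a a A   (applied A -> a)
  Step 33: a a a a a a a a a a a a a a a a A  =>  a a a a a a a a a a a a a a a a A A   (applied A -> A A)
  Step 34: a a a a a a a a a a a a a a a a A A  =>  a a a a a a a a a a a a a a a a a A   (applied A -> a)
  Step 35: a a a a a a a a a a a a a a a a a A  =>  a a a a a a a a a a a a a a a a a A A   (applied A -> A A)
  Step 36: a a a a a a a a a a a a a a a a a A A  =>  a a a a a a a a a a a a a a a a a A A A   (applied A -> A A)
  Step 37: a a a a a a a a a a a a a a a a a A A A  =>  a a a a a a a a a a a a a a a a a A A A A   (applied A -> A A)
  Step 38: a a a a a a a a a a a a a a a a a A A A A  =>  a a a a a a a a a a a a a a a a a a A A A   (applied A -> a)
  Step 39: a a a a a a a a a a a a a a a a a a A A A  =>  a a a a a a a a a a a a a a a a a a a A A   (applied A -> a)
  Step 40: a a a a a a a a a a a a a a a a a a a A A  =>  a a a a a a a a a a a a a a a a a a a A A A   (applied A -> A A)
  Step 41: a a a a a a a a a a a a a a a a a a a A A A  =>  a a a a a a a a a a a a a a a a a a a a A A   (applied A -> a)
  Step 42: a a a a a a a a a a a a a a a a a a a a A A  =>  a a a a a a a a a a a a a a a a a a a a a A   (applied A -> a)
  Step 43: a a a a a a a a a a a a a a a a a a a a a A  =>  a a a a a a a a a a a a a a a a a a a a a a   (applied A -> a)
Final yield: a a a a a a a a a a a a a a a a a a a a a a
Total rewrite steps: 43

43


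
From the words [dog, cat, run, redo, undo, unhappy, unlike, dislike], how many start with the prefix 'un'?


Checking each word for prefix 'un':
  'dog' -> no (count: 0)
  'cat' -> no (count: 0)
  'run' -> no (count: 0)
  'redo' -> no (count: 0)
  'undo' -> YES, starts with 'un' (count: 1)
  'unhappy' -> YES, starts with 'un' (count: 2)
  'unlike' -> YES, starts with 'un' (count: 3)
  'dislike' -> no (count: 3)
Total with prefix 'un': 3

3


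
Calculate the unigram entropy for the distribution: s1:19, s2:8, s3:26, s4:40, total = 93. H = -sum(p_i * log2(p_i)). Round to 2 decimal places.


Computing entropy H = -sum(p_i * log2(p_i)):
  s1: p = 19/93 = 0.2043, -p*log2(p) = 0.4681
  s2: p = 8/93 = 0.0860, -p*log2(p) = 0.3044
  s3: p = 26/93 = 0.2796, -p*log2(p) = 0.5141
  s4: p = 40/93 = 0.4301, -p*log2(p) = 0.5235
H = sum of terms = 1.8101
Rounded to 2 decimals: 1.81

1.81


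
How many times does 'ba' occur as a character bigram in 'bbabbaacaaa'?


Scanning 'bbabbaacaaa' for bigram 'ba':
  Position 0: 'bb' -> no
  Position 1: 'ba' -> MATCH
  Position 2: 'ab' -> no
  Position 3: 'bb' -> no
  Position 4: 'ba' -> MATCH
  Position 5: 'aa' -> no
  Position 6: 'ac' -> no
  Position 7: 'ca' -> no
  Position 8: 'aa' -> no
  Position 9: 'aa' -> no
Total matches: 2

2


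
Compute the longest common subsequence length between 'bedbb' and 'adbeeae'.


DP table for LCS of 'bedbb' and 'adbeeae':
       a  d  b  e  e  a  e
    0  0  0  0  0  0  0  0
  b 0  0  0  1  1  1  1  1
  e 0  0  0  1  2  2  2  2
  d 0  0  1  1  2  2  2  2
  b 0  0  1  2  2  2  2  2
  b 0  0  1  2  2  2  2  2
LCS: 'be'
LCS length = 2

2


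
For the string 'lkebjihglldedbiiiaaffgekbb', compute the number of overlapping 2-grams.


String 'lkebjihglldedbiiiaaffgekbb' has length L = 26.
Number of overlapping n-grams = L - n + 1
Substituting: 26 - 2 + 1 = 25

25


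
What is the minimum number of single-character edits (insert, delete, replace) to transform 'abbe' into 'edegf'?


Building DP table for s1='abbe' (len 4) and s2='edegf' (len 5):
       e  d  e  g  f
    0  1  2  3  4  5
  a 1  1  2  3  4  5
  b 2  2  2  3  4  5
  b 3  3  3  3  4  5
  e 4  3  4  3  4  5
Edit distance = dp[4][5] = 5

5


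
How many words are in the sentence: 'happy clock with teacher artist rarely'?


Counting words by splitting on spaces:
  Word 1: 'happy'
  Word 2: 'clock'
  Word 3: 'with'
  Word 4: 'teacher'
  Word 5: 'artist'
  Word 6: 'rarely'
Total words: 6

6


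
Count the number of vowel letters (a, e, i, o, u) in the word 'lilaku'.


Scanning each character of 'lilaku':
  Position 1: 'l' -> consonant (running count: 0)
  Position 2: 'i' -> vowel (running count: 1)
  Position 3: 'l' -> consonant (running count: 1)
  Position 4: 'a' -> vowel (running count: 2)
  Position 5: 'k' -> consonant (running count: 2)
  Position 6: 'u' -> vowel (running count: 3)
Total vowels: 3

3


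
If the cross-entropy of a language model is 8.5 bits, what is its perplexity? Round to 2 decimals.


Perplexity formula: PP = 2^H
H = 8.5
PP = 2^8.5
Decompose: 2^8.5 = 2^8 * 2^0.5 = 2^8 * sqrt(2)
2^8 = 256, sqrt(2) ~ 1.4142136
PP ~ 256 * 1.4142136 = 362.0386816
Rounded to 2 decimals: 362.04

362.04


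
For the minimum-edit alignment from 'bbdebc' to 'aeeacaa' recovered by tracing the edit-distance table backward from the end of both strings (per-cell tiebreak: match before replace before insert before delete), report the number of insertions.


Edit distance = 6. Backtracking from cell (6, 7) with preference match > replace > insert > delete,
then listing the resulting alignment 'bbdebc' -> 'aeeacaa' left to right:
  Step 1: delete 'b'
  Step 2: replace b->a
  Step 3: replace d->e
  Step 4: keep 'e'
  Step 5: replace b->a
  Step 6: keep 'c'
  Step 7: insert 'a' [insertion #1]
  Step 8: insert 'a' [insertion #2]
Total insertions: 2

2


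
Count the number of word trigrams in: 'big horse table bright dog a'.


Word trigrams from [6] words:
  Trigram 1: (big horse table)
  Trigram 2: (horse table bright)
  Trigram 3: (table bright dog)
  Trigram 4: (bright dog a)
Total word trigrams: 6 - 2 = 4

4


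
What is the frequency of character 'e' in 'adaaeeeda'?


Scanning 'adaaeeeda' for 'e':
  Position 4: 'e' -> MATCH (count: 1)
  Position 5: 'e' -> MATCH (count: 2)
  Position 6: 'e' -> MATCH (count: 3)
Total occurrences of 'e': 3

3


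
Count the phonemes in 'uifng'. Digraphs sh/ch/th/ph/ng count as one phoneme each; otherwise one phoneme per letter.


Parsing 'uifng' greedily, digraphs first:
  'u' -> vowel phoneme (phonemes so far: 1)
  'i' -> vowel phoneme (phonemes so far: 2)
  'f' -> consonant phoneme (phonemes so far: 3)
  'ng' -> digraph (1 consonant phoneme) (phonemes so far: 4)
Total phonemes: 4

4


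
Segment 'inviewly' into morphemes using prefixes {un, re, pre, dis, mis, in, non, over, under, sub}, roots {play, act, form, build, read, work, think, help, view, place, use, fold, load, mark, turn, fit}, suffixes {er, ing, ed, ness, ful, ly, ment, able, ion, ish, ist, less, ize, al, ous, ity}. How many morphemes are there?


Segmenting 'inviewly' against the inventory:
  'in' -> prefix (morpheme 1)
  'view' -> root (morpheme 2)
  'ly' -> suffix (morpheme 3)
Total morphemes: 3

3


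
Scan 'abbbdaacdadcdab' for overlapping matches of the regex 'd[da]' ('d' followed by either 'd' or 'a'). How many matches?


Pattern: d[da] means 'd' followed by either 'd' or 'a'.
Scanning 'abbbdaacdadcdab' position-by-position:
  Pos 0: window 'ab' -> no
  Pos 1: window 'bb' -> no
  Pos 2: window 'bb' -> no
  Pos 3: window 'bd' -> no
  Pos 4: window 'da' -> MATCH
  Pos 5: window 'aa' -> no
  Pos 6: window 'ac' -> no
  Pos 7: window 'cd' -> no
  Pos 8: window 'da' -> MATCH
  Pos 9: window 'ad' -> no
  Pos 10: window 'dc' -> no
  Pos 11: window 'cd' -> no
  Pos 12: window 'da' -> MATCH
  Pos 13: window 'ab' -> no
  Pos 14: window 'b' -> no
Total matches: 3

3


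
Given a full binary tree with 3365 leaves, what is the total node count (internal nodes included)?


Leaf nodes (terminals): 3365
Internal nodes = n - 1 = 3365 - 1 = 3364
Total = leaves + internal = 3365 + 3364 = 6729

6729


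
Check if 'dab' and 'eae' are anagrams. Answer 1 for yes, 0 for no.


Sort characters of 'dab': 'abd'
Sort characters of 'eae': 'aee'
Sorted forms differ -> they are NOT anagrams
Result: 0

0


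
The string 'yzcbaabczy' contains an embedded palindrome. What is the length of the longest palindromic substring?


Scanning 'yzcbaabczy' for palindromic substrings.
Substring at positions 0-9: 'yzcbaabczy'.
Check: reverse('yzcbaabczy') = 'yzcbaabczy' -> palindrome confirmed.
No longer palindromic substring exists; longest length = 10

10


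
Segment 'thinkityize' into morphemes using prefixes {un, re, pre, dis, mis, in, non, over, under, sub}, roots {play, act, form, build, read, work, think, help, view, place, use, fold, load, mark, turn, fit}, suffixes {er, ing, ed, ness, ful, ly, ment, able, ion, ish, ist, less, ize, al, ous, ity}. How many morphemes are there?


Segmenting 'thinkityize' against the inventory:
  'think' -> root (morpheme 1)
  'ity' -> suffix (morpheme 2)
  'ize' -> suffix (morpheme 3)
Total morphemes: 3

3


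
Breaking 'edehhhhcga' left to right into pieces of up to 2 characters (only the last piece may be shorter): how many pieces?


'edehhhhcga' has 10 characters.
Chunking with max size 2:
  Chunk 1: 'ed' (positions 0-1)
  Chunk 2: 'eh' (positions 2-3)
  Chunk 3: 'hh' (positions 4-5)
  Chunk 4: 'hc' (positions 6-7)
  Chunk 5: 'ga' (positions 8-9)
Total chunks: ceil(10 / 2) = 5

5


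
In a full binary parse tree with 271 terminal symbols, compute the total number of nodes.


Leaf nodes (terminals): 271
Internal nodes = n - 1 = 271 - 1 = 270
Total = leaves + internal = 271 + 270 = 541

541


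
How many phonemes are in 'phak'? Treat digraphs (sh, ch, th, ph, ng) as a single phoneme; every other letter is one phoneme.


Parsing 'phak' greedily, digraphs first:
  'ph' -> digraph (1 consonant phoneme) (phonemes so far: 1)
  'a' -> vowel phoneme (phonemes so far: 2)
  'k' -> consonant phoneme (phonemes so far: 3)
Total phonemes: 3

3


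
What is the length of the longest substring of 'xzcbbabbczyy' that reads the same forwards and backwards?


Scanning 'xzcbbabbczyy' for palindromic substrings.
Substring at positions 1-9: 'zcbbabbcz'.
Check: reverse('zcbbabbcz') = 'zcbbabbcz' -> palindrome confirmed.
Neighbouring characters ('x' / 'y') break symmetry, so it cannot extend further.
No longer palindromic substring exists; longest length = 9

9


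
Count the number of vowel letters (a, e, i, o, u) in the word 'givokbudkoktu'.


Scanning each character of 'givokbudkoktu':
  Position 1: 'g' -> consonant (running count: 0)
  Position 2: 'i' -> vowel (running count: 1)
  Position 3: 'v' -> consonant (running count: 1)
  Position 4: 'o' -> vowel (running count: 2)
  Position 5: 'k' -> consonant (running count: 2)
  Position 6: 'b' -> consonant (running count: 2)
  Position 7: 'u' -> vowel (running count: 3)
  Position 8: 'd' -> consonant (running count: 3)
  Position 9: 'k' -> consonant (running count: 3)
  Position 10: 'o' -> vowel (running count: 4)
  Position 11: 'k' -> consonant (running count: 4)
  Position 12: 't' -> consonant (running count: 4)
  Position 13: 'u' -> vowel (running count: 5)
Total vowels: 5

5


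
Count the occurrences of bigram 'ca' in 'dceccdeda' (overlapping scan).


Scanning 'dceccdeda' for bigram 'ca':
  Position 0: 'dc' -> no
  Position 1: 'ce' -> no
  Position 2: 'ec' -> no
  Position 3: 'cc' -> no
  Position 4: 'cd' -> no
  Position 5: 'de' -> no
  Position 6: 'ed' -> no
  Position 7: 'da' -> no
Total matches: 0

0


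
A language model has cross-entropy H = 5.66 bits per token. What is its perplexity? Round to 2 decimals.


Perplexity formula: PP = 2^H
H = 5.66
PP = 2^5.66
Decompose: 2^5.66 = 2^5 * 2^0.66
2^5 = 32, 2^0.66 ~ 1.5800826
PP ~ 32 * 1.5800826 = 50.5626432
Rounded to 2 decimals: 50.56

50.56


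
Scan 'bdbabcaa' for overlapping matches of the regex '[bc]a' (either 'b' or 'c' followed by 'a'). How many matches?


Pattern: [bc]a means either 'b' or 'c' followed by 'a'.
Scanning 'bdbabcaa' position-by-position:
  Pos 0: window 'bd' -> no
  Pos 1: window 'db' -> no
  Pos 2: window 'ba' -> MATCH
  Pos 3: window 'ab' -> no
  Pos 4: window 'bc' -> no
  Pos 5: window 'ca' -> MATCH
  Pos 6: window 'aa' -> no
  Pos 7: window 'a' -> no
Total matches: 2

2
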